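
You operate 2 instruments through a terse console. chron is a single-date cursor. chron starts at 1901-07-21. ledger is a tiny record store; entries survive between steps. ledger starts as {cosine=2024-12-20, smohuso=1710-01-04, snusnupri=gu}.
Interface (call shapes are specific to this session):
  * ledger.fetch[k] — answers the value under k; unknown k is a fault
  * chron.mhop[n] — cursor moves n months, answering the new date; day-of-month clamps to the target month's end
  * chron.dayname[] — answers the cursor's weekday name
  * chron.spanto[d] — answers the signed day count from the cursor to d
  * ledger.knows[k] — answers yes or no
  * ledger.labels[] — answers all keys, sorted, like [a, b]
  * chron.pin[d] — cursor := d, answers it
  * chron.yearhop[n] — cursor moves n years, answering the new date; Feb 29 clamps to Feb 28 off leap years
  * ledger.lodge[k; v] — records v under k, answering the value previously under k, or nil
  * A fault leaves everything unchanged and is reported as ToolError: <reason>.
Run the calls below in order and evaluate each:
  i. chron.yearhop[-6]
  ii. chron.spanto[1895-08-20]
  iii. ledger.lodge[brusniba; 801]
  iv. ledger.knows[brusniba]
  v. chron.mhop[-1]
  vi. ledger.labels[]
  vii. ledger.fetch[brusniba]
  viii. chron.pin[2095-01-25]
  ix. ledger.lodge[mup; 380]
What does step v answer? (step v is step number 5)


>> chron.yearhop(n→-6)
<< 1895-07-21
>> chron.spanto(d→1895-08-20)
<< 30
>> ledger.lodge(k→brusniba, v→801)
<< nil
>> ledger.knows(k→brusniba)
<< yes
>> chron.mhop(n→-1)
<< 1895-06-21
>> ledger.labels()
<< [brusniba, cosine, smohuso, snusnupri]
>> ledger.fetch(k→brusniba)
<< 801
>> chron.pin(d→2095-01-25)
<< 2095-01-25
>> ledger.lodge(k→mup, v→380)
<< nil

Answer: 1895-06-21


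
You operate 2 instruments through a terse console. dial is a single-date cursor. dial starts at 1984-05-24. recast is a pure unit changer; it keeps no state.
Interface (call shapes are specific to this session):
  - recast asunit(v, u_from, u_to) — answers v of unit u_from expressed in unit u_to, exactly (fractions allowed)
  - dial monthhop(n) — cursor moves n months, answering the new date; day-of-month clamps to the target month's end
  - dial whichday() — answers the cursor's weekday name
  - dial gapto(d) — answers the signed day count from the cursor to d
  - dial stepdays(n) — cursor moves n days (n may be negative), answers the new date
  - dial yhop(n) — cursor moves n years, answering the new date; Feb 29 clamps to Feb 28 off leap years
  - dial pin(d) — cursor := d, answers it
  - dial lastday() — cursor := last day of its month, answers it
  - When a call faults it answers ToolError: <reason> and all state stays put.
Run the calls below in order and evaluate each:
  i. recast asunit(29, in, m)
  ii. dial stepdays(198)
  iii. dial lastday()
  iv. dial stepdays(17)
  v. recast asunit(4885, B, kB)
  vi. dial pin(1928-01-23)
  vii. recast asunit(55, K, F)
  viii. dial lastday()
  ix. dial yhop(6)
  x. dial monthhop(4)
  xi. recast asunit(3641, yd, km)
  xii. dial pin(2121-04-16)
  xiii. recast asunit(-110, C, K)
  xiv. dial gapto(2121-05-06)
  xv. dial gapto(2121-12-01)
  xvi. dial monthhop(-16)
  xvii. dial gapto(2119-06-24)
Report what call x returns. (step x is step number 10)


CALL recast asunit[v→29; u_from→in; u_to→m]
RET  3683/5000
CALL dial stepdays[n→198]
RET  1984-12-08
CALL dial lastday[]
RET  1984-12-31
CALL dial stepdays[n→17]
RET  1985-01-17
CALL recast asunit[v→4885; u_from→B; u_to→kB]
RET  977/200
CALL dial pin[d→1928-01-23]
RET  1928-01-23
CALL recast asunit[v→55; u_from→K; u_to→F]
RET  -36067/100
CALL dial lastday[]
RET  1928-01-31
CALL dial yhop[n→6]
RET  1934-01-31
CALL dial monthhop[n→4]
RET  1934-05-31
CALL recast asunit[v→3641; u_from→yd; u_to→km]
RET  4161663/1250000
CALL dial pin[d→2121-04-16]
RET  2121-04-16
CALL recast asunit[v→-110; u_from→C; u_to→K]
RET  3263/20
CALL dial gapto[d→2121-05-06]
RET  20
CALL dial gapto[d→2121-12-01]
RET  229
CALL dial monthhop[n→-16]
RET  2119-12-16
CALL dial gapto[d→2119-06-24]
RET  -175

Answer: 1934-05-31


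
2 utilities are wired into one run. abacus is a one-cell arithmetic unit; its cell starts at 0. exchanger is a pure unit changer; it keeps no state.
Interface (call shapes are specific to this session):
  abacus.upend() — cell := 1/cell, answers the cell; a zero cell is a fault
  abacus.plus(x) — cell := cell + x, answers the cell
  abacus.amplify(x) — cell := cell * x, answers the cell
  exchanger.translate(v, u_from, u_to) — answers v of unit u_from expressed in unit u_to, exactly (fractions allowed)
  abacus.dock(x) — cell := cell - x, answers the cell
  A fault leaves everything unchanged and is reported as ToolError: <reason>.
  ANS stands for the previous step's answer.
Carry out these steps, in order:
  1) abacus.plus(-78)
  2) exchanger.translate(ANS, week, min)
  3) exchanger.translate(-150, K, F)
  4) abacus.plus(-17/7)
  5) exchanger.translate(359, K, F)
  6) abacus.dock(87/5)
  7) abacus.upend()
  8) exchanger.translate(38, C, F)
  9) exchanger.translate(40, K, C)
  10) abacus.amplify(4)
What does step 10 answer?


>> abacus.plus(x→-78)
<< -78
>> exchanger.translate(v→ANS, u_from→week, u_to→min)
<< -786240
>> exchanger.translate(v→-150, u_from→K, u_to→F)
<< -72967/100
>> abacus.plus(x→-17/7)
<< -563/7
>> exchanger.translate(v→359, u_from→K, u_to→F)
<< 18653/100
>> abacus.dock(x→87/5)
<< -3424/35
>> abacus.upend()
<< -35/3424
>> exchanger.translate(v→38, u_from→C, u_to→F)
<< 502/5
>> exchanger.translate(v→40, u_from→K, u_to→C)
<< -4663/20
>> abacus.amplify(x→4)
<< -35/856

Answer: -35/856


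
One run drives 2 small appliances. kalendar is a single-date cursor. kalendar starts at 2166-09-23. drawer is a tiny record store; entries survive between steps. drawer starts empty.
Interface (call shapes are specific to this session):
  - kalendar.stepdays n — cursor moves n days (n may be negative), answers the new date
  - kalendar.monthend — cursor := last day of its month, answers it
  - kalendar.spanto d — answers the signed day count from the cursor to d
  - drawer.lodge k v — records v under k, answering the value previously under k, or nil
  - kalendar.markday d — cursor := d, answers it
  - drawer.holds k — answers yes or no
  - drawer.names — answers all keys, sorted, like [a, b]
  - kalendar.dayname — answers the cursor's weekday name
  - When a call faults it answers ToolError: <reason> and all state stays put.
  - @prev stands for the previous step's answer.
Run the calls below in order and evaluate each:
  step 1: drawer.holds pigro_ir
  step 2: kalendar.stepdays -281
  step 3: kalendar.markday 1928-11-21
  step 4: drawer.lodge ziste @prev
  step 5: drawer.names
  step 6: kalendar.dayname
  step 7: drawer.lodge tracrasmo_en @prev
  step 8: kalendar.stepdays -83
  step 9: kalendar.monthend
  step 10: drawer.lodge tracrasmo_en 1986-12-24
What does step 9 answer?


! 1. drawer.holds(pigro_ir) : no
! 2. kalendar.stepdays(-281) : 2165-12-16
! 3. kalendar.markday(1928-11-21) : 1928-11-21
! 4. drawer.lodge(ziste, @prev) : nil
! 5. drawer.names() : [ziste]
! 6. kalendar.dayname() : Wednesday
! 7. drawer.lodge(tracrasmo_en, @prev) : nil
! 8. kalendar.stepdays(-83) : 1928-08-30
! 9. kalendar.monthend() : 1928-08-31
! 10. drawer.lodge(tracrasmo_en, 1986-12-24) : Wednesday

Answer: 1928-08-31


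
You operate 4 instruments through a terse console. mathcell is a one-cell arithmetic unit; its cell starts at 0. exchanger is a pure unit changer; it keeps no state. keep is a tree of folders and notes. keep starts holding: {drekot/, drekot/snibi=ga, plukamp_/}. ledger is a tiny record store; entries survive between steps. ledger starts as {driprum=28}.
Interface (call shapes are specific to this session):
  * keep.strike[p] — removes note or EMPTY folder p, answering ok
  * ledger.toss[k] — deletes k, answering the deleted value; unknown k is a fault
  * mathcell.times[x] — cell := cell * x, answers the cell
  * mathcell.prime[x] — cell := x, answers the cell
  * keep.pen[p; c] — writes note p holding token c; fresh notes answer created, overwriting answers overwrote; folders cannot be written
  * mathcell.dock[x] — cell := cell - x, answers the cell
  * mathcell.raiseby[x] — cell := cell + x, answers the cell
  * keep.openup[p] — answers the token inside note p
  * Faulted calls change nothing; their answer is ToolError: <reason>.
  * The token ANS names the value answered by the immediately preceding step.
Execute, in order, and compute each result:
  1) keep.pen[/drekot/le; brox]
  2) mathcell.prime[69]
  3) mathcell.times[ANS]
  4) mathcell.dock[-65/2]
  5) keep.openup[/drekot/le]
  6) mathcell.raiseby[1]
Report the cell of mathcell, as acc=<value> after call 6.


Answer: acc=9589/2

Derivation:
·→ pen(/drekot/le, brox)
·← created
·→ prime(69)
·← 69
·→ times(ANS)
·← 4761
·→ dock(-65/2)
·← 9587/2
·→ openup(/drekot/le)
·← brox
·→ raiseby(1)
·← 9589/2


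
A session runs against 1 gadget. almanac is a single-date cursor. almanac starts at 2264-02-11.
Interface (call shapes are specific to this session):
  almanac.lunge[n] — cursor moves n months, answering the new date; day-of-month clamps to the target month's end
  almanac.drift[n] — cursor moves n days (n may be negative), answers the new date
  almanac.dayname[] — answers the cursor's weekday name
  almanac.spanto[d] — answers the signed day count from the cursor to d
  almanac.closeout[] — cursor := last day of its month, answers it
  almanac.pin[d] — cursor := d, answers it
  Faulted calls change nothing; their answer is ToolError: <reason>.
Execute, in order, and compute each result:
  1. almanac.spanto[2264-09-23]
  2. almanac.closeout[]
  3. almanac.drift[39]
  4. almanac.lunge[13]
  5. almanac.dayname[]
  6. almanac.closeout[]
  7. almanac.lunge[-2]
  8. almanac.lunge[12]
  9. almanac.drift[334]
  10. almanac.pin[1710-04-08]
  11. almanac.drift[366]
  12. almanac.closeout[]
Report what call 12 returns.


! spanto(d→2264-09-23) == 225
! closeout() == 2264-02-29
! drift(n→39) == 2264-04-08
! lunge(n→13) == 2265-05-08
! dayname() == Monday
! closeout() == 2265-05-31
! lunge(n→-2) == 2265-03-31
! lunge(n→12) == 2266-03-31
! drift(n→334) == 2267-02-28
! pin(d→1710-04-08) == 1710-04-08
! drift(n→366) == 1711-04-09
! closeout() == 1711-04-30

Answer: 1711-04-30


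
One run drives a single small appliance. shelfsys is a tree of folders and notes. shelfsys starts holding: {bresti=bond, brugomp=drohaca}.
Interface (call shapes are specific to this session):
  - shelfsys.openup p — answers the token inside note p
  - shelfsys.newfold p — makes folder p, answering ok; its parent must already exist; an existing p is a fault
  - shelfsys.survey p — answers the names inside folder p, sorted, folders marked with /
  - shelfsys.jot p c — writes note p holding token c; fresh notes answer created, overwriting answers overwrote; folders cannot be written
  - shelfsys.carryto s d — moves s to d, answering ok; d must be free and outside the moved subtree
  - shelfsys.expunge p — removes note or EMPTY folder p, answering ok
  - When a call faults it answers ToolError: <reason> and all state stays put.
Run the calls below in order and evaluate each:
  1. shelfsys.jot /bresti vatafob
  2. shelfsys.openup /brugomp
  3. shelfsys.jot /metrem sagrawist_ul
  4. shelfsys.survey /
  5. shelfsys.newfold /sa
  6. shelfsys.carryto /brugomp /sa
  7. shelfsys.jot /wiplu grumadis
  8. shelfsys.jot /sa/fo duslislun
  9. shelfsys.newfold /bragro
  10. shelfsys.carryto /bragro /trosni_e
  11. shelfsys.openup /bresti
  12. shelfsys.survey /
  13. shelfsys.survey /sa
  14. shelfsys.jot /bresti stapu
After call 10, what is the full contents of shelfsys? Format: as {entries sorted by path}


·→ shelfsys.jot(p→/bresti, c→vatafob)
·← overwrote
·→ shelfsys.openup(p→/brugomp)
·← drohaca
·→ shelfsys.jot(p→/metrem, c→sagrawist_ul)
·← created
·→ shelfsys.survey(p→/)
·← [bresti, brugomp, metrem]
·→ shelfsys.newfold(p→/sa)
·← ok
·→ shelfsys.carryto(s→/brugomp, d→/sa)
·← ToolError: exists
·→ shelfsys.jot(p→/wiplu, c→grumadis)
·← created
·→ shelfsys.jot(p→/sa/fo, c→duslislun)
·← created
·→ shelfsys.newfold(p→/bragro)
·← ok
·→ shelfsys.carryto(s→/bragro, d→/trosni_e)
·← ok
·→ shelfsys.openup(p→/bresti)
·← vatafob
·→ shelfsys.survey(p→/)
·← [bresti, brugomp, metrem, sa/, trosni_e/, wiplu]
·→ shelfsys.survey(p→/sa)
·← [fo]
·→ shelfsys.jot(p→/bresti, c→stapu)
·← overwrote

Answer: {bresti=vatafob, brugomp=drohaca, metrem=sagrawist_ul, sa/, sa/fo=duslislun, trosni_e/, wiplu=grumadis}


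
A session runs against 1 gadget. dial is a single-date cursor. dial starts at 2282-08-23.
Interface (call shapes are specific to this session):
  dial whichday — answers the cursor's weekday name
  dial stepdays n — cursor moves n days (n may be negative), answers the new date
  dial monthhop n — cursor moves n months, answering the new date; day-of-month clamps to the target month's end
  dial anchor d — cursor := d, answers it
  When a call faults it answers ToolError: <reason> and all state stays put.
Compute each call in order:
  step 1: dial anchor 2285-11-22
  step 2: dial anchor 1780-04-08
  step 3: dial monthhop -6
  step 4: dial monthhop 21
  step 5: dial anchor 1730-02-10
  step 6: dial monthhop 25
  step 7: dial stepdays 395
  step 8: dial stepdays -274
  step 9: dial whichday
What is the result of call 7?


→ dial anchor(d: 2285-11-22)
← 2285-11-22
→ dial anchor(d: 1780-04-08)
← 1780-04-08
→ dial monthhop(n: -6)
← 1779-10-08
→ dial monthhop(n: 21)
← 1781-07-08
→ dial anchor(d: 1730-02-10)
← 1730-02-10
→ dial monthhop(n: 25)
← 1732-03-10
→ dial stepdays(n: 395)
← 1733-04-09
→ dial stepdays(n: -274)
← 1732-07-09
→ dial whichday()
← Wednesday

Answer: 1733-04-09


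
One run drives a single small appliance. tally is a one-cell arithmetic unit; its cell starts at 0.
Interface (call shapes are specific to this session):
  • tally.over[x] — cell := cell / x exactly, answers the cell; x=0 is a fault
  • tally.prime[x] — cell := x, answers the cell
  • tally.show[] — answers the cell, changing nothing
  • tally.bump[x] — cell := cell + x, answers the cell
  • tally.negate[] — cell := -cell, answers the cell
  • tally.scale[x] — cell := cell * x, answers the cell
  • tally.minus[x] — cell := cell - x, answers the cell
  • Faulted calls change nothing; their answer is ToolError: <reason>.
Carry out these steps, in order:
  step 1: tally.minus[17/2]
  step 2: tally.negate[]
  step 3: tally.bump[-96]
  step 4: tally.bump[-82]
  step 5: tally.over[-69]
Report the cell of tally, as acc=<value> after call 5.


Answer: acc=113/46

Derivation:
I invoke tally.minus with x→17/2, and see -17/2.
I use tally.negate, and get 17/2.
Calling tally.bump with x→-96, and see -175/2.
I run tally.bump with x→-82, — result: -339/2.
Using tally.over with x→-69, and get 113/46.


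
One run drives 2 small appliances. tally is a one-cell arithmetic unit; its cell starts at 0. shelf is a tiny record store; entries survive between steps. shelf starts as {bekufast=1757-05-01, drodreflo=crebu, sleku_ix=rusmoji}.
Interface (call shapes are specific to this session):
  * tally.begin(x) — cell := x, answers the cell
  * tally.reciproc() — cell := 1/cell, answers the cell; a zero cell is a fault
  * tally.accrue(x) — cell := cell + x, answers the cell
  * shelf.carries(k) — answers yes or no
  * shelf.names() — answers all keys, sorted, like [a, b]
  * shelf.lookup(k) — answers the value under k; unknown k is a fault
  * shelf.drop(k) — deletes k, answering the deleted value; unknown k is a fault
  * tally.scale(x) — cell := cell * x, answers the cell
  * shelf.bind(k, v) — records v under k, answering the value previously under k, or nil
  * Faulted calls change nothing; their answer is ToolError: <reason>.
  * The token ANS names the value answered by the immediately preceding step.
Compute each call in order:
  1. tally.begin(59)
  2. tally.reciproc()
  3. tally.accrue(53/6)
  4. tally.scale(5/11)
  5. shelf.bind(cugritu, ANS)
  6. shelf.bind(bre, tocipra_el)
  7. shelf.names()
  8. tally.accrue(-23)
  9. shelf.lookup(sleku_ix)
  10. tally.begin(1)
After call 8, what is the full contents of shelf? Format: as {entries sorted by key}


Answer: {bekufast=1757-05-01, bre=tocipra_el, cugritu=15665/3894, drodreflo=crebu, sleku_ix=rusmoji}

Derivation:
·→ begin(x: 59)
·← 59
·→ reciproc()
·← 1/59
·→ accrue(x: 53/6)
·← 3133/354
·→ scale(x: 5/11)
·← 15665/3894
·→ bind(k: cugritu, v: ANS)
·← nil
·→ bind(k: bre, v: tocipra_el)
·← nil
·→ names()
·← [bekufast, bre, cugritu, drodreflo, sleku_ix]
·→ accrue(x: -23)
·← -73897/3894
·→ lookup(k: sleku_ix)
·← rusmoji
·→ begin(x: 1)
·← 1


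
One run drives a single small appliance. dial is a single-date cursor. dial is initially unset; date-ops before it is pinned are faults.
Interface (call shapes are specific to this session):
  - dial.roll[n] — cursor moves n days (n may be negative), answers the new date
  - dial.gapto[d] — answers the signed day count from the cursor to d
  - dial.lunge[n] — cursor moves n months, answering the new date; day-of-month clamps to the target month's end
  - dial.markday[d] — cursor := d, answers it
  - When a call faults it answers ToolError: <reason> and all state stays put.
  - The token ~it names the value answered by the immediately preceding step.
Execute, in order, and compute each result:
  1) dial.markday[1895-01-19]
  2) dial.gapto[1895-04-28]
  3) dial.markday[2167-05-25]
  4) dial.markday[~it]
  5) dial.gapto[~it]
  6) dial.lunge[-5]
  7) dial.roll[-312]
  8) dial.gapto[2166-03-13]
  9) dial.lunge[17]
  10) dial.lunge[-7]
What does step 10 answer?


Calling dial.markday using d='1895-01-19', which returns 1895-01-19.
I run dial.gapto using d='1895-04-28', giving 99.
I call dial.markday using d='2167-05-25', yielding 2167-05-25.
I use dial.markday using d='~it', yielding 2167-05-25.
I call dial.gapto using d='~it', and see 0.
I use dial.lunge using n='-5', which returns 2166-12-25.
Calling dial.roll using n='-312', and see 2166-02-16.
Invoking dial.gapto using d='2166-03-13', and observe 25.
I run dial.lunge using n='17', and see 2167-07-16.
I try dial.lunge using n='-7', → 2166-12-16.

Answer: 2166-12-16


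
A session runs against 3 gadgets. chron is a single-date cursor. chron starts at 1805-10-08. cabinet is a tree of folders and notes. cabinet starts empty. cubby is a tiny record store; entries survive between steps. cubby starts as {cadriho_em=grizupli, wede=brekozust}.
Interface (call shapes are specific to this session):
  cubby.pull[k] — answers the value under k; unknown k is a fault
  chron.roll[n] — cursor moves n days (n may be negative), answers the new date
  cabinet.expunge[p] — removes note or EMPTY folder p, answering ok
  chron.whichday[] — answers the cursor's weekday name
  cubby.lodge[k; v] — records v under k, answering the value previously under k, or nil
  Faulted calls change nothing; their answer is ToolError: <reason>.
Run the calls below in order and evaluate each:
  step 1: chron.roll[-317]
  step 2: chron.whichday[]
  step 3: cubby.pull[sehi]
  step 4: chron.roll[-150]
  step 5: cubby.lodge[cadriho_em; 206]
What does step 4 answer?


I invoke chron.roll using n: -317, which returns 1804-11-25.
I run chron.whichday: Sunday.
Next I call cubby.pull using k: sehi, and observe ToolError: no such key sehi.
Next I call chron.roll using n: -150: 1804-06-28.
I call cubby.lodge using k: cadriho_em, v: 206, and observe grizupli.

Answer: 1804-06-28


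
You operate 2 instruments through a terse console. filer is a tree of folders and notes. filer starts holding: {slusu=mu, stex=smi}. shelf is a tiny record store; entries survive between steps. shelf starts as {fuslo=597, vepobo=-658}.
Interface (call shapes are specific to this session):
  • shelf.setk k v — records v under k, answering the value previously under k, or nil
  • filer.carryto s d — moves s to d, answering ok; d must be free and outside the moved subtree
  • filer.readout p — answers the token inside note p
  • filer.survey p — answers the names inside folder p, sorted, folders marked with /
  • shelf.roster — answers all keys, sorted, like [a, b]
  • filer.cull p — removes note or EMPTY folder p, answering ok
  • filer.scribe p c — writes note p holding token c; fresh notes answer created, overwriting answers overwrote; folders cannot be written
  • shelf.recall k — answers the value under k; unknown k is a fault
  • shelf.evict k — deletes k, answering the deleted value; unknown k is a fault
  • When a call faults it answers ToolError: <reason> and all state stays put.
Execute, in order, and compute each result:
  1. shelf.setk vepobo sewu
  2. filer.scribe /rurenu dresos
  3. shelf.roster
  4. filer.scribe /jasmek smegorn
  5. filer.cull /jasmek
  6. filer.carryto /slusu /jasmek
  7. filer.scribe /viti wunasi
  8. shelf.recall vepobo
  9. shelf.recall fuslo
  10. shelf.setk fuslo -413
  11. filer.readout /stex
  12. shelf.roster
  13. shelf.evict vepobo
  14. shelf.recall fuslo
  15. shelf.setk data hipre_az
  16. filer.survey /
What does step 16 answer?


Answer: [jasmek, rurenu, stex, viti]

Derivation:
-- shelf.setk(k='vepobo', v='sewu') == -658
-- filer.scribe(p='/rurenu', c='dresos') == created
-- shelf.roster() == [fuslo, vepobo]
-- filer.scribe(p='/jasmek', c='smegorn') == created
-- filer.cull(p='/jasmek') == ok
-- filer.carryto(s='/slusu', d='/jasmek') == ok
-- filer.scribe(p='/viti', c='wunasi') == created
-- shelf.recall(k='vepobo') == sewu
-- shelf.recall(k='fuslo') == 597
-- shelf.setk(k='fuslo', v='-413') == 597
-- filer.readout(p='/stex') == smi
-- shelf.roster() == [fuslo, vepobo]
-- shelf.evict(k='vepobo') == sewu
-- shelf.recall(k='fuslo') == -413
-- shelf.setk(k='data', v='hipre_az') == nil
-- filer.survey(p='/') == [jasmek, rurenu, stex, viti]


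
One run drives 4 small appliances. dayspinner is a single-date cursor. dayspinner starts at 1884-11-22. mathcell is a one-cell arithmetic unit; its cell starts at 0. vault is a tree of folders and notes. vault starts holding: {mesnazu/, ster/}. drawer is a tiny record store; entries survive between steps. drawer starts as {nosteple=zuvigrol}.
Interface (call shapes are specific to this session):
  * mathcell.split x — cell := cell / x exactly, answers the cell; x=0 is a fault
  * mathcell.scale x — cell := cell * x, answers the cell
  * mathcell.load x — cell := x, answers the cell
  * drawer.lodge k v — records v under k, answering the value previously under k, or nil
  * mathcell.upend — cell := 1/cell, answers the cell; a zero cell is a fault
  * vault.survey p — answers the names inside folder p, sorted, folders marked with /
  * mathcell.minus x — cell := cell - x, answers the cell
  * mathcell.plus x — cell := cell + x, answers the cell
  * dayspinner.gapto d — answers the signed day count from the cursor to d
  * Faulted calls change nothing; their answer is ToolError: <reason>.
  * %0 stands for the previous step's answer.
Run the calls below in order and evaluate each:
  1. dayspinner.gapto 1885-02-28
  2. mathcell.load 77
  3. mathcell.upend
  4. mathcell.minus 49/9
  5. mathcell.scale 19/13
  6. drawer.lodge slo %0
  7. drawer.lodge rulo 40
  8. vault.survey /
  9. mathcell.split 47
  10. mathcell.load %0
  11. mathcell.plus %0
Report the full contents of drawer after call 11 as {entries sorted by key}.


% dayspinner.gapto d=1885-02-28
= 98
% mathcell.load x=77
= 77
% mathcell.upend
= 1/77
% mathcell.minus x=49/9
= -3764/693
% mathcell.scale x=19/13
= -71516/9009
% drawer.lodge k=slo v=%0
= nil
% drawer.lodge k=rulo v=40
= nil
% vault.survey p=/
= [mesnazu/, ster/]
% mathcell.split x=47
= -71516/423423
% mathcell.load x=%0
= -71516/423423
% mathcell.plus x=%0
= -143032/423423

Answer: {nosteple=zuvigrol, rulo=40, slo=-71516/9009}


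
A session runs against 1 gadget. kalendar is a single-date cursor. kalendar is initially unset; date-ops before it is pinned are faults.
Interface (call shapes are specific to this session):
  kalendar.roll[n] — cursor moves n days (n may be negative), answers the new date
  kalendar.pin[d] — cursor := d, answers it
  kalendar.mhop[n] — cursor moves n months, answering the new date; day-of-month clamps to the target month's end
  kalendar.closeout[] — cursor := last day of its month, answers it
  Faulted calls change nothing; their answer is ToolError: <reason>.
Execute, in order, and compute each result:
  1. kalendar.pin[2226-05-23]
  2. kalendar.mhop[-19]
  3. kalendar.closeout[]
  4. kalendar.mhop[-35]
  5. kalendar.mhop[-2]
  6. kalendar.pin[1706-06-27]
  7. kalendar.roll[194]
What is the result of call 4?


Answer: 2221-11-30

Derivation:
$ pin d='2226-05-23'
  2226-05-23
$ mhop n='-19'
  2224-10-23
$ closeout
  2224-10-31
$ mhop n='-35'
  2221-11-30
$ mhop n='-2'
  2221-09-30
$ pin d='1706-06-27'
  1706-06-27
$ roll n='194'
  1707-01-07


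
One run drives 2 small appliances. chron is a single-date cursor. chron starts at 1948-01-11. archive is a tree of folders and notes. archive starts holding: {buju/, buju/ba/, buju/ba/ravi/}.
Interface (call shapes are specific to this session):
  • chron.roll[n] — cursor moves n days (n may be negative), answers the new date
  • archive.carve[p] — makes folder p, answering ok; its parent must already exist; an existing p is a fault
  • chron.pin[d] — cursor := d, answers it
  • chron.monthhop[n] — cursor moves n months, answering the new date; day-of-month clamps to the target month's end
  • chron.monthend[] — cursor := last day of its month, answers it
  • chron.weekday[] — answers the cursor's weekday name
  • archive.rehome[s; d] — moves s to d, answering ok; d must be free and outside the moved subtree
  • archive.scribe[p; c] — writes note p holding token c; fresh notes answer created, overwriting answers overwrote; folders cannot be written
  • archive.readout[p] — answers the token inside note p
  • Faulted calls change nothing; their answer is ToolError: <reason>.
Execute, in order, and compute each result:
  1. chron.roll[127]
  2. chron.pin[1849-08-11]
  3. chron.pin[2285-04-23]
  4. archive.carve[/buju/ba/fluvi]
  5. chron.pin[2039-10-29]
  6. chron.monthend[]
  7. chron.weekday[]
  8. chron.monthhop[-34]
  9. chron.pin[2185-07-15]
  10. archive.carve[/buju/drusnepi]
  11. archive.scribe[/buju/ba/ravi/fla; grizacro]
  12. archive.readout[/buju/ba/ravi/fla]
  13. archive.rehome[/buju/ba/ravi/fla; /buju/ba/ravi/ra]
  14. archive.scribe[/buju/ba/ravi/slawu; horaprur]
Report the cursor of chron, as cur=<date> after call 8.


Answer: cur=2036-12-31

Derivation:
[in] roll n=127
:: 1948-05-17
[in] pin d=1849-08-11
:: 1849-08-11
[in] pin d=2285-04-23
:: 2285-04-23
[in] carve p=/buju/ba/fluvi
:: ok
[in] pin d=2039-10-29
:: 2039-10-29
[in] monthend
:: 2039-10-31
[in] weekday
:: Monday
[in] monthhop n=-34
:: 2036-12-31
[in] pin d=2185-07-15
:: 2185-07-15
[in] carve p=/buju/drusnepi
:: ok
[in] scribe p=/buju/ba/ravi/fla c=grizacro
:: created
[in] readout p=/buju/ba/ravi/fla
:: grizacro
[in] rehome s=/buju/ba/ravi/fla d=/buju/ba/ravi/ra
:: ok
[in] scribe p=/buju/ba/ravi/slawu c=horaprur
:: created


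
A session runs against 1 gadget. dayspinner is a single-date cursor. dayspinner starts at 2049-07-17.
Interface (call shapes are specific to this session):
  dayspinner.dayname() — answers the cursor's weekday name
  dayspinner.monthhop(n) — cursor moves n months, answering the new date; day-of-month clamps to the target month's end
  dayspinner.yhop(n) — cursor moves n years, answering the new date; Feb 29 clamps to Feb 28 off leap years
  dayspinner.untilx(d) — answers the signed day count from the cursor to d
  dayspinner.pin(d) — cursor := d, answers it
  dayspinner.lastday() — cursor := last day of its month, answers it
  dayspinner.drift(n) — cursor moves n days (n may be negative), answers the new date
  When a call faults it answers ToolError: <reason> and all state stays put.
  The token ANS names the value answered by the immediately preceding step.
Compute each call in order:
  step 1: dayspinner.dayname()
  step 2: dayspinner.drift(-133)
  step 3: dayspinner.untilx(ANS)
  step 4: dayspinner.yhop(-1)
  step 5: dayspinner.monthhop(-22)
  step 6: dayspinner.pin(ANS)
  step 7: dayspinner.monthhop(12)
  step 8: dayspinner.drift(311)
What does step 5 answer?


-- 1. dayname() == Saturday
-- 2. drift(n→-133) == 2049-03-06
-- 3. untilx(d→ANS) == 0
-- 4. yhop(n→-1) == 2048-03-06
-- 5. monthhop(n→-22) == 2046-05-06
-- 6. pin(d→ANS) == 2046-05-06
-- 7. monthhop(n→12) == 2047-05-06
-- 8. drift(n→311) == 2048-03-12

Answer: 2046-05-06


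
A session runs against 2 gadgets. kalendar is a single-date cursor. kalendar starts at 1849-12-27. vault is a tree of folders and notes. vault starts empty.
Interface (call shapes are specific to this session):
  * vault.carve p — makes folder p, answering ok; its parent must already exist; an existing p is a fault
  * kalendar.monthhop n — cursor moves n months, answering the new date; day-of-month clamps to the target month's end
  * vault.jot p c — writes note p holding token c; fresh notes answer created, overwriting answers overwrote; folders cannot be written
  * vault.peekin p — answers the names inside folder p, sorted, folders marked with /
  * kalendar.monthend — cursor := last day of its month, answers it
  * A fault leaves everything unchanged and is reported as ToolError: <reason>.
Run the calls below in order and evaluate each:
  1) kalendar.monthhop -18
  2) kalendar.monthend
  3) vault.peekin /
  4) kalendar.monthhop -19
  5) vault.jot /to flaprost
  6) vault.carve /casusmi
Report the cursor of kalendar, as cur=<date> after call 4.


Answer: cur=1846-11-30

Derivation:
>>> kalendar.monthhop n='-18'
= 1848-06-27
>>> kalendar.monthend
= 1848-06-30
>>> vault.peekin p='/'
= []
>>> kalendar.monthhop n='-19'
= 1846-11-30
>>> vault.jot p='/to' c='flaprost'
= created
>>> vault.carve p='/casusmi'
= ok


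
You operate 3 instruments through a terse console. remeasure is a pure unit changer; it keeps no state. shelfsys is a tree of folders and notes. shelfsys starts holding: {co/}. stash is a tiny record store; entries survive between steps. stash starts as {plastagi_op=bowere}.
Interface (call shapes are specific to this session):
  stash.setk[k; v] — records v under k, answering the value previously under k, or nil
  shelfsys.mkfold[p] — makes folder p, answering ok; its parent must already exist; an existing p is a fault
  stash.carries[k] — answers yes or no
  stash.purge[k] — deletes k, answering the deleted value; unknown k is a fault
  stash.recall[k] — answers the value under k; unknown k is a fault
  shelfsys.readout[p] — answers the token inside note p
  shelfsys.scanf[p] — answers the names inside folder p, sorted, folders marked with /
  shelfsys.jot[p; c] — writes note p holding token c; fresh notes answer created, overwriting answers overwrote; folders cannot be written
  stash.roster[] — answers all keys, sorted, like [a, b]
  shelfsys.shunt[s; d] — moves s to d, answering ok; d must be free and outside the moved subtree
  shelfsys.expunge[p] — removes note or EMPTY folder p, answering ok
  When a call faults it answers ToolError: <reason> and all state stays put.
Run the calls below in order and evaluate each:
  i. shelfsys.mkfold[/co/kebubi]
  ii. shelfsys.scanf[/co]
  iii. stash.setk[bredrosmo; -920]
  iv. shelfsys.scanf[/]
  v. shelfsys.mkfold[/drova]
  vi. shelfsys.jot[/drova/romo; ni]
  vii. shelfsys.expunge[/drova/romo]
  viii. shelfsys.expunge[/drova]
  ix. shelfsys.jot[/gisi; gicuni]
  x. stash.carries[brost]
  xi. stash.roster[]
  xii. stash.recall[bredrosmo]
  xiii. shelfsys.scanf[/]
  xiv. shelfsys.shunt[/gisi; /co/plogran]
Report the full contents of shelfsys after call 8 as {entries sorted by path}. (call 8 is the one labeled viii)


Answer: {co/, co/kebubi/}

Derivation:
[in] mkfold p=/co/kebubi
= ok
[in] scanf p=/co
= [kebubi/]
[in] setk k=bredrosmo v=-920
= nil
[in] scanf p=/
= [co/]
[in] mkfold p=/drova
= ok
[in] jot p=/drova/romo c=ni
= created
[in] expunge p=/drova/romo
= ok
[in] expunge p=/drova
= ok
[in] jot p=/gisi c=gicuni
= created
[in] carries k=brost
= no
[in] roster
= [bredrosmo, plastagi_op]
[in] recall k=bredrosmo
= -920
[in] scanf p=/
= [co/, gisi]
[in] shunt s=/gisi d=/co/plogran
= ok


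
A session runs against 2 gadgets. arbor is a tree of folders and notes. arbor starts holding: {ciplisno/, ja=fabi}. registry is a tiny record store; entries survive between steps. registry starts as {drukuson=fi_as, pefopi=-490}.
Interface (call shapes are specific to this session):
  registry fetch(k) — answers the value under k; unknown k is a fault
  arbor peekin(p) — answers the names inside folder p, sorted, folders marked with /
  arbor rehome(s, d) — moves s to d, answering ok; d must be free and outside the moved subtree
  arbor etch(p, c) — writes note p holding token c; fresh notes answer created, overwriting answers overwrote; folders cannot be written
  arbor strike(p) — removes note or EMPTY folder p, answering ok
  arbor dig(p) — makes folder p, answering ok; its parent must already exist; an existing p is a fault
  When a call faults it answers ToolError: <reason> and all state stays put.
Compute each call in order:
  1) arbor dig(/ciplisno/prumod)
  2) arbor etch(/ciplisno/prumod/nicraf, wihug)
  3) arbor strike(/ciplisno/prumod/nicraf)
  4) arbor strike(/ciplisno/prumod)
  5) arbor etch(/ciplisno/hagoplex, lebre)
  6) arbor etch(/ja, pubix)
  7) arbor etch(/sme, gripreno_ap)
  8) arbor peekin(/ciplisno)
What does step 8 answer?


Answer: [hagoplex]

Derivation:
# arbor dig(p: /ciplisno/prumod) -> ok
# arbor etch(p: /ciplisno/prumod/nicraf, c: wihug) -> created
# arbor strike(p: /ciplisno/prumod/nicraf) -> ok
# arbor strike(p: /ciplisno/prumod) -> ok
# arbor etch(p: /ciplisno/hagoplex, c: lebre) -> created
# arbor etch(p: /ja, c: pubix) -> overwrote
# arbor etch(p: /sme, c: gripreno_ap) -> created
# arbor peekin(p: /ciplisno) -> [hagoplex]


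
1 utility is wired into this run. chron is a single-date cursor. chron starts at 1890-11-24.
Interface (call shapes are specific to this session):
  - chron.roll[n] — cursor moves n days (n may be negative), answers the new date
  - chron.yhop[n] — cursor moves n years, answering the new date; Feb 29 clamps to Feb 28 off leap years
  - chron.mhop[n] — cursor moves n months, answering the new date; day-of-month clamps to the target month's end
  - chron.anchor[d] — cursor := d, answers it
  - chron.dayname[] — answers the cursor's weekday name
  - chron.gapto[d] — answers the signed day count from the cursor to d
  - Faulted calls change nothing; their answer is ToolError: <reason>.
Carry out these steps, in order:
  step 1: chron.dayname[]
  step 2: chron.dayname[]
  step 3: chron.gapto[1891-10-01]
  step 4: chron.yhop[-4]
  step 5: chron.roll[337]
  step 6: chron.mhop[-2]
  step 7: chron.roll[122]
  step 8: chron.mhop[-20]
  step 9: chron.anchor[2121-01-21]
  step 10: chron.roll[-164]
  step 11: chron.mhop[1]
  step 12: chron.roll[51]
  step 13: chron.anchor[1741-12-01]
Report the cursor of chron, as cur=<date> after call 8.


Answer: cur=1886-04-27

Derivation:
% chron.dayname() -> Monday
% chron.dayname() -> Monday
% chron.gapto(d: 1891-10-01) -> 311
% chron.yhop(n: -4) -> 1886-11-24
% chron.roll(n: 337) -> 1887-10-27
% chron.mhop(n: -2) -> 1887-08-27
% chron.roll(n: 122) -> 1887-12-27
% chron.mhop(n: -20) -> 1886-04-27
% chron.anchor(d: 2121-01-21) -> 2121-01-21
% chron.roll(n: -164) -> 2120-08-10
% chron.mhop(n: 1) -> 2120-09-10
% chron.roll(n: 51) -> 2120-10-31
% chron.anchor(d: 1741-12-01) -> 1741-12-01


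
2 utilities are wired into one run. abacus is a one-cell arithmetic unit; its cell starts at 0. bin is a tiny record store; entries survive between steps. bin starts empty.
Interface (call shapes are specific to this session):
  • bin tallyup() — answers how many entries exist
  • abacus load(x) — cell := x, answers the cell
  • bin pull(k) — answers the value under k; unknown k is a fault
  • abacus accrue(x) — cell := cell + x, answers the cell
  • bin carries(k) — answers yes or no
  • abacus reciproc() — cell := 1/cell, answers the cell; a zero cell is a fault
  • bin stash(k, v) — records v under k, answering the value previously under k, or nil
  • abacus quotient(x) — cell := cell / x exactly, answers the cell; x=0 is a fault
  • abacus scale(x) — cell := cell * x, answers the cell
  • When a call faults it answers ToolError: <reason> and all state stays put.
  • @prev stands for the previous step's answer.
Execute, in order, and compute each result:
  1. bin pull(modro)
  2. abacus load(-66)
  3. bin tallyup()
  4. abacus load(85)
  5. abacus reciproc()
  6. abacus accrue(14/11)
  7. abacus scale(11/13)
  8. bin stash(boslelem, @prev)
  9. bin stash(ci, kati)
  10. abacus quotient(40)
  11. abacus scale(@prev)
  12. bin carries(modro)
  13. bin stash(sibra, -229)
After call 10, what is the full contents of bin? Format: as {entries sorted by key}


Answer: {boslelem=1201/1105, ci=kati}

Derivation:
[in] bin pull k→modro
[out] ToolError: no such key modro
[in] abacus load x→-66
[out] -66
[in] bin tallyup
[out] 0
[in] abacus load x→85
[out] 85
[in] abacus reciproc
[out] 1/85
[in] abacus accrue x→14/11
[out] 1201/935
[in] abacus scale x→11/13
[out] 1201/1105
[in] bin stash k→boslelem v→@prev
[out] nil
[in] bin stash k→ci v→kati
[out] nil
[in] abacus quotient x→40
[out] 1201/44200
[in] abacus scale x→@prev
[out] 1442401/1953640000
[in] bin carries k→modro
[out] no
[in] bin stash k→sibra v→-229
[out] nil


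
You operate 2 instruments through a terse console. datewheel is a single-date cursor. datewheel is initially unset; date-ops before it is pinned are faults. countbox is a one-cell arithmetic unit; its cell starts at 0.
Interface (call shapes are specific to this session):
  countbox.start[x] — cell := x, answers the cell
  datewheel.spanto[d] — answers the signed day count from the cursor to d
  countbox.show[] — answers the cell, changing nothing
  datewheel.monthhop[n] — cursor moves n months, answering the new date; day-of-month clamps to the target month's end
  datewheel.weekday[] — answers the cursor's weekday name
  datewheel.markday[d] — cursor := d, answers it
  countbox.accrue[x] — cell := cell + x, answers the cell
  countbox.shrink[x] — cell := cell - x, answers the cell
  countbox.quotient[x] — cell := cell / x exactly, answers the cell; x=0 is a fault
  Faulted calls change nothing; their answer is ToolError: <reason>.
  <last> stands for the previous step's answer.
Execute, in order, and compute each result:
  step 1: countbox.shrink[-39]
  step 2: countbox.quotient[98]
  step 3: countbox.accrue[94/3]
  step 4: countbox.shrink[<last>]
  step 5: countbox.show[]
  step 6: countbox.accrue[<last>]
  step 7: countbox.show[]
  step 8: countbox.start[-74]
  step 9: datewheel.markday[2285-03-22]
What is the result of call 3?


Do: countbox.shrink[x→-39]
See: 39
Do: countbox.quotient[x→98]
See: 39/98
Do: countbox.accrue[x→94/3]
See: 9329/294
Do: countbox.shrink[x→<last>]
See: 0
Do: countbox.show[]
See: 0
Do: countbox.accrue[x→<last>]
See: 0
Do: countbox.show[]
See: 0
Do: countbox.start[x→-74]
See: -74
Do: datewheel.markday[d→2285-03-22]
See: 2285-03-22

Answer: 9329/294


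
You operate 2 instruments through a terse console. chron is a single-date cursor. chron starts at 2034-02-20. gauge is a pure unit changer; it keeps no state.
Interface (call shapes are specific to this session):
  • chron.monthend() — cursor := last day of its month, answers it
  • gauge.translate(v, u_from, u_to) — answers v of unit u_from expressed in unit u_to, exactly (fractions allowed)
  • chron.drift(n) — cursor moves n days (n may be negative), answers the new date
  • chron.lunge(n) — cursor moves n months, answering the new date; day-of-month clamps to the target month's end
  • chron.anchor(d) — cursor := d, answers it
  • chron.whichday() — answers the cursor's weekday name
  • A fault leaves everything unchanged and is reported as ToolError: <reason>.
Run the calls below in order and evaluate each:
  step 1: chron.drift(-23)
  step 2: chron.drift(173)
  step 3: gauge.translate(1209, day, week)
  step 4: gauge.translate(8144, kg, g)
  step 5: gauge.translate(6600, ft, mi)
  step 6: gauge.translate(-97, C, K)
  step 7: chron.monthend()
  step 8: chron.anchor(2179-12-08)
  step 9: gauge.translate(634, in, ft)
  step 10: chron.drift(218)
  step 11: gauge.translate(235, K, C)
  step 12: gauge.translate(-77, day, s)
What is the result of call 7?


I try chron.drift with -23, and see 2034-01-28.
I invoke chron.drift with 173, which returns 2034-07-20.
I try gauge.translate with 1209, day, week, giving 1209/7.
I try gauge.translate with 8144, kg, g, giving 8144000.
Next I call gauge.translate with 6600, ft, mi, and observe 5/4.
I run gauge.translate with -97, C, K, giving 3523/20.
Next I call chron.monthend(): 2034-07-31.
Then chron.anchor with 2179-12-08, and get 2179-12-08.
I use gauge.translate with 634, in, ft: 317/6.
Invoking chron.drift with 218, and get 2180-07-13.
Invoking gauge.translate with 235, K, C: -763/20.
I run gauge.translate with -77, day, s, yielding -6652800.

Answer: 2034-07-31
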